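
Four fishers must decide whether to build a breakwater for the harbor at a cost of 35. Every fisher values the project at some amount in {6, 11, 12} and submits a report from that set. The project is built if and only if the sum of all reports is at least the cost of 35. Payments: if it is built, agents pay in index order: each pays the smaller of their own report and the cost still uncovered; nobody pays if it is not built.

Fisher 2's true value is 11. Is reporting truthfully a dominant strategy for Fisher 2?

Consider the case where Fisher 1 reports 6, Fisher 3 reports 11 and Fisher 4 reports 12.
Truthful report 11: project built, pays 11, utility 11 - 11 = 0.
Report 6 instead: project built, pays 6, utility 11 - 6 = 5.
Since 5 > 0, reporting 6 is strictly better here, so truthful reporting is not dominant.

No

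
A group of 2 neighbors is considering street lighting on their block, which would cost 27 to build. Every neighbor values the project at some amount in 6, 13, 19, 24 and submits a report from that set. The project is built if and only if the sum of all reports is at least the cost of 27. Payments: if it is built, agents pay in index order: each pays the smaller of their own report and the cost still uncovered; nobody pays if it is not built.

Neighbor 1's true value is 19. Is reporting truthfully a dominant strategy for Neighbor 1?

Consider the case where Neighbor 2 reports 19.
Truthful report 19: project built, pays 19, utility 19 - 19 = 0.
Report 13 instead: project built, pays 13, utility 19 - 13 = 6.
Since 6 > 0, reporting 13 is strictly better here, so truthful reporting is not dominant.

No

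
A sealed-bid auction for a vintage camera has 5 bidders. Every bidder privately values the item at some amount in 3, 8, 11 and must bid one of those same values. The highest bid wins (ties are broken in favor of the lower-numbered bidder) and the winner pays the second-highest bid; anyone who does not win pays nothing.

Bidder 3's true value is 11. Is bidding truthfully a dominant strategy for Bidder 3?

Check each profile of the others' bids and compare truth against every alternative bid.
Others bid (3, 8, 3, 3): truth gives 3, best alternative gives 0.
Others bid (3, 8, 3, 8): truth gives 3, best alternative gives 0.
Others bid (3, 8, 8, 3): truth gives 3, best alternative gives 0.
Others bid (3, 8, 8, 8): truth gives 3, best alternative gives 0.
Others bid (8, 3, 3, 3): truth gives 3, best alternative gives 0.
Others bid (8, 3, 3, 8): truth gives 3, best alternative gives 0.
(Remaining 75 profiles checked similarly; truth is weakly best in each.)
In every case the truthful bid is at least as good as any alternative, so it is a dominant strategy.

Yes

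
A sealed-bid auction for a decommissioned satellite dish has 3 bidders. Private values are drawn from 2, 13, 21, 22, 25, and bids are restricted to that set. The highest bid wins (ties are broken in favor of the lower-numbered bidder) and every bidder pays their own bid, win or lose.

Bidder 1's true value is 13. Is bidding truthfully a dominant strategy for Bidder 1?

No

Consider the case where Bidder 2 bids 2 and Bidder 3 bids 2.
Truthful bid 13: wins, pays 13, utility 13 - 13 = 0.
Bid 2 instead: wins, pays 2, utility 13 - 2 = 11.
Since 11 > 0, bidding 2 is strictly better here, so truthful bidding is not dominant.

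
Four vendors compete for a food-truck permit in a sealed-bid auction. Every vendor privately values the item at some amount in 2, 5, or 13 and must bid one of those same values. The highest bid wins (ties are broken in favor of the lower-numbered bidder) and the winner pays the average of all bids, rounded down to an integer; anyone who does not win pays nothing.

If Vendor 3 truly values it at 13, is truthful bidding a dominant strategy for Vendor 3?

No

Consider the case where Vendor 1 bids 2, Vendor 2 bids 2 and Vendor 4 bids 2.
Truthful bid 13: wins, pays 4, utility 13 - 4 = 9.
Bid 5 instead: wins, pays 2, utility 13 - 2 = 11.
Since 11 > 9, bidding 5 is strictly better here, so truthful bidding is not dominant.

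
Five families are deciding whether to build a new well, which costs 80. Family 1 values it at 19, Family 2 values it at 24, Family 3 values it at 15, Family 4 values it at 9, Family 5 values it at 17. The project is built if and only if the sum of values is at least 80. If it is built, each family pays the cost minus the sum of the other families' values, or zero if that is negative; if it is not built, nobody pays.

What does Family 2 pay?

20

Total value 84 ≥ cost 80, so the project is built.
The other families' values sum to 60.
Cost minus that sum is 80 - 60 = 20.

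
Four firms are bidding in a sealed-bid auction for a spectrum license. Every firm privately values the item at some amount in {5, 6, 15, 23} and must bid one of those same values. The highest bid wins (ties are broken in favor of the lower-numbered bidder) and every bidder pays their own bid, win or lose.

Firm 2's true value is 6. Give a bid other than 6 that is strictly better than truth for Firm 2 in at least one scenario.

Suppose Firm 1 bids 5, Firm 3 bids 5 and Firm 4 bids 15.
Bid 6: loses but pays 6, utility -6.
Bid 5: loses but pays 5, utility -5.
So bidding 5 beats truth here (-5 > -6).

5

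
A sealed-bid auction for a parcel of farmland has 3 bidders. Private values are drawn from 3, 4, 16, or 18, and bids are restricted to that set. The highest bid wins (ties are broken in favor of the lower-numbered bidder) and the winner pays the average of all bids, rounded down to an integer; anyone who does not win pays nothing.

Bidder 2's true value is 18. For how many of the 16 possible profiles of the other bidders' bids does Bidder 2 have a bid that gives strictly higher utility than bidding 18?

Others bid (3, 3): truth gives 10; bid 4 gives 15 > 10. Violating.
Others bid (3, 4): truth gives 10; bid 4 gives 15 > 10. Violating.
Others bid (3, 16): truth gives 6; bid 16 gives 7 > 6. Violating.
Others bid (4, 3): truth gives 10; bid 16 gives 11 > 10. Violating.
Others bid (3, 18): truth gives 5; no alternative beats it.
Others bid (4, 4): truth gives 10; no alternative beats it.
(Checking all 16 profiles: 4 have a profitable deviation, 12 do not.)

4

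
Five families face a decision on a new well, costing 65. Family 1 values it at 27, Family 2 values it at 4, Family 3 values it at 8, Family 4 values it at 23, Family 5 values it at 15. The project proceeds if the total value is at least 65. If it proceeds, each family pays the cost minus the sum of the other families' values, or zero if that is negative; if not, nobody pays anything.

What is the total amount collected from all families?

29

Total value 77 ≥ cost 65, so it is built.
Family 1: others sum to 50; max(0, 65 - 50) = 15.
Family 2: others sum to 73; max(0, 65 - 73) = 0.
Family 3: others sum to 69; max(0, 65 - 69) = 0.
Family 4: others sum to 54; max(0, 65 - 54) = 11.
Family 5: others sum to 62; max(0, 65 - 62) = 3.
Total collected = 15 + 0 + 0 + 11 + 3 = 29.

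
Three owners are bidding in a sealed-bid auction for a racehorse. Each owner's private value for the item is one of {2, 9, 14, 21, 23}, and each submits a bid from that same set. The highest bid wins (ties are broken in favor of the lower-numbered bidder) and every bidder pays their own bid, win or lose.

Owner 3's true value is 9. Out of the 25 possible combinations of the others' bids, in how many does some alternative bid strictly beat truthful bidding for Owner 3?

Others bid (2, 9): truth gives -9; bid 2 gives -2 > -9. Violating.
Others bid (2, 14): truth gives -9; bid 2 gives -2 > -9. Violating.
Others bid (2, 21): truth gives -9; bid 2 gives -2 > -9. Violating.
Others bid (2, 23): truth gives -9; bid 2 gives -2 > -9. Violating.
Others bid (2, 2): truth gives 0; no alternative beats it.
(Checking all 25 profiles: 24 have a profitable deviation, 1 does not.)

24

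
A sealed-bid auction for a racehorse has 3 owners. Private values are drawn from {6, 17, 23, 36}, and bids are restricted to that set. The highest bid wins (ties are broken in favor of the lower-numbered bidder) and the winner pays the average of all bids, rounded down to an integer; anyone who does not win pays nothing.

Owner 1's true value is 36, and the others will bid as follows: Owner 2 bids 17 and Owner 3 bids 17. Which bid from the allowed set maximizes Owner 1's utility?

17

Bid 6: loses, pays 0, utility 0.
Bid 17: wins, pays 17, utility 36 - 17 = 19.
Bid 23: wins, pays 19, utility 36 - 19 = 17.
Bid 36: wins, pays 23, utility 36 - 23 = 13.
The best choice is 17 with utility 19.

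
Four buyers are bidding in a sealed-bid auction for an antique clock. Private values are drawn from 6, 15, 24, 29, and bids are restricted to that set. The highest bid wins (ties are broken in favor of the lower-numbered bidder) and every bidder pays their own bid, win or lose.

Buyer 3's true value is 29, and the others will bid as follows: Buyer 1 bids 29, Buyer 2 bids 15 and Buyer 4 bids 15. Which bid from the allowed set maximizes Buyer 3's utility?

6

Bid 6: loses but pays 6, utility -6.
Bid 15: loses but pays 15, utility -15.
Bid 24: loses but pays 24, utility -24.
Bid 29: loses but pays 29, utility -29.
The best choice is 6 with utility -6.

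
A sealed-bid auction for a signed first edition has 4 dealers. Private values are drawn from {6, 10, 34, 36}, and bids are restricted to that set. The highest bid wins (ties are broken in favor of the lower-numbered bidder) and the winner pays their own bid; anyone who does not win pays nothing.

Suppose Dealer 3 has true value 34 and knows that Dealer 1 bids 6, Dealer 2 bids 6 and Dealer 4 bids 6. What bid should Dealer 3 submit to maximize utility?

10

Bid 6: loses, pays 0, utility 0.
Bid 10: wins, pays 10, utility 34 - 10 = 24.
Bid 34: wins, pays 34, utility 34 - 34 = 0.
Bid 36: wins, pays 36, utility 34 - 36 = -2.
The best choice is 10 with utility 24.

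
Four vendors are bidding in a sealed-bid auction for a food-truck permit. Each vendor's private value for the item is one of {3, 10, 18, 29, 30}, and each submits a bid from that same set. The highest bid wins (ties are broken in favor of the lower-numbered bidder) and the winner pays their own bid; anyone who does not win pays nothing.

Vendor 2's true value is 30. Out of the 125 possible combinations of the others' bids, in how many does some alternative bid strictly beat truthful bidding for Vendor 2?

Others bid (3, 3, 3): truth gives 0; bid 10 gives 20 > 0. Violating.
Others bid (3, 3, 10): truth gives 0; bid 10 gives 20 > 0. Violating.
Others bid (3, 3, 18): truth gives 0; bid 18 gives 12 > 0. Violating.
Others bid (3, 3, 29): truth gives 0; bid 29 gives 1 > 0. Violating.
Others bid (3, 3, 30): truth gives 0; no alternative beats it.
Others bid (3, 10, 30): truth gives 0; no alternative beats it.
(Checking all 125 profiles: 48 have a profitable deviation, 77 do not.)

48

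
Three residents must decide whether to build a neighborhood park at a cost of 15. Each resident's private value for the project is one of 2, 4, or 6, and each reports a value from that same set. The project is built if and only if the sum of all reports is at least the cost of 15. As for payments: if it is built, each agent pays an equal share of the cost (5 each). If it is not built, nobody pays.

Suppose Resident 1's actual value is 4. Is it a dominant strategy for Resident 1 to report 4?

No

Consider the case where Resident 2 reports 6 and Resident 3 reports 6.
Truthful report 4: project built, pays 5, utility 4 - 5 = -1.
Report 2 instead: project not built, utility 0.
Since 0 > -1, reporting 2 is strictly better here, so truthful reporting is not dominant.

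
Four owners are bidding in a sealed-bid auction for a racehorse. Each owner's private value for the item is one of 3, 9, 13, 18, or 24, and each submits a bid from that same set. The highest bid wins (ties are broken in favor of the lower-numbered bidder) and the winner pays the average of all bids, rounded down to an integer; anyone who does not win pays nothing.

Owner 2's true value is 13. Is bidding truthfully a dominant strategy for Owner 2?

Consider the case where Owner 1 bids 3, Owner 3 bids 3 and Owner 4 bids 3.
Truthful bid 13: wins, pays 5, utility 13 - 5 = 8.
Bid 9 instead: wins, pays 4, utility 13 - 4 = 9.
Since 9 > 8, bidding 9 is strictly better here, so truthful bidding is not dominant.

No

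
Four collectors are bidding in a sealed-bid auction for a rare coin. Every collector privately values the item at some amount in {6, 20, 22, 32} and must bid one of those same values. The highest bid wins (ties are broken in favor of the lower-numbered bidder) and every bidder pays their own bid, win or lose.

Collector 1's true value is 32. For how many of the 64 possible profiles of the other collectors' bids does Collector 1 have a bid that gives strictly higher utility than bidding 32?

27

Others bid (6, 6, 6): truth gives 0; bid 6 gives 26 > 0. Violating.
Others bid (6, 6, 20): truth gives 0; bid 20 gives 12 > 0. Violating.
Others bid (6, 6, 22): truth gives 0; bid 22 gives 10 > 0. Violating.
Others bid (6, 20, 6): truth gives 0; bid 20 gives 12 > 0. Violating.
Others bid (6, 6, 32): truth gives 0; no alternative beats it.
Others bid (6, 20, 32): truth gives 0; no alternative beats it.
(Checking all 64 profiles: 27 have a profitable deviation, 37 do not.)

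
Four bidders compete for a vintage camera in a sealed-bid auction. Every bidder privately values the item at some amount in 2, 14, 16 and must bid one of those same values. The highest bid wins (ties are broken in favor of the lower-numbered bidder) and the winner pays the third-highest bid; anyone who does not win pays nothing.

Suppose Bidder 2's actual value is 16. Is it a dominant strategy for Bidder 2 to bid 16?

Yes

Check each profile of the others' bids and compare truth against every alternative bid.
Others bid (2, 2, 16): truth gives 14, best alternative gives 0.
Others bid (2, 16, 2): truth gives 14, best alternative gives 0.
Others bid (14, 2, 2): truth gives 14, best alternative gives 0.
Others bid (2, 14, 16): truth gives 2, best alternative gives 0.
Others bid (2, 16, 14): truth gives 2, best alternative gives 0.
Others bid (14, 2, 14): truth gives 2, best alternative gives 0.
(Remaining 21 profiles checked similarly; truth is weakly best in each.)
In every case the truthful bid is at least as good as any alternative, so it is a dominant strategy.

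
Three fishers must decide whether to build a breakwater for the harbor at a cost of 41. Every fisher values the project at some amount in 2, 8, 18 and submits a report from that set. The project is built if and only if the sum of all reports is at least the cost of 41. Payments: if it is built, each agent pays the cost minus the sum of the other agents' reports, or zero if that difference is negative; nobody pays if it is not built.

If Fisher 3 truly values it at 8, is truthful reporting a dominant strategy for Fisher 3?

Check each profile of the others' reports and compare truth against every alternative report.
Others report (18, 18): truth gives 3, best alternative gives 3.
Others report (2, 2): truth gives 0, best alternative gives 0.
Others report (2, 8): truth gives 0, best alternative gives 0.
Others report (2, 18): truth gives 0, best alternative gives 0.
Others report (8, 2): truth gives 0, best alternative gives 0.
Others report (8, 8): truth gives 0, best alternative gives 0.
(Remaining 3 profiles checked similarly; truth is weakly best in each.)
In every case the truthful report is at least as good as any alternative, so it is a dominant strategy.

Yes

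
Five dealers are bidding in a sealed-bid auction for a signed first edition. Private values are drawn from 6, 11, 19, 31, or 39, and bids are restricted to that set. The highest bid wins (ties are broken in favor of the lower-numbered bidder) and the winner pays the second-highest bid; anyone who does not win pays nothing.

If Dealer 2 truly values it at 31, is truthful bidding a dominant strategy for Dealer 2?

Check each profile of the others' bids and compare truth against every alternative bid.
Others bid (6, 6, 6, 6): truth gives 25, best alternative gives 25.
Others bid (6, 6, 6, 11): truth gives 20, best alternative gives 20.
Others bid (6, 6, 11, 6): truth gives 20, best alternative gives 20.
Others bid (6, 6, 11, 11): truth gives 20, best alternative gives 20.
Others bid (6, 11, 6, 6): truth gives 20, best alternative gives 20.
Others bid (6, 11, 6, 11): truth gives 20, best alternative gives 20.
(Remaining 619 profiles checked similarly; truth is weakly best in each.)
In every case the truthful bid is at least as good as any alternative, so it is a dominant strategy.

Yes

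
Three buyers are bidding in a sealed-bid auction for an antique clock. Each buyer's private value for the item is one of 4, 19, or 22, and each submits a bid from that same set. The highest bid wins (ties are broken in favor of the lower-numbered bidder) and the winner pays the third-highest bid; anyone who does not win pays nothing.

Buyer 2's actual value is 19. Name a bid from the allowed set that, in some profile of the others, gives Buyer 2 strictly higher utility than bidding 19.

22

Suppose Buyer 1 bids 4 and Buyer 3 bids 22.
Bid 19: loses, pays 0, utility 0.
Bid 22: wins, pays 4, utility 19 - 4 = 15.
So bidding 22 beats truth here (15 > 0).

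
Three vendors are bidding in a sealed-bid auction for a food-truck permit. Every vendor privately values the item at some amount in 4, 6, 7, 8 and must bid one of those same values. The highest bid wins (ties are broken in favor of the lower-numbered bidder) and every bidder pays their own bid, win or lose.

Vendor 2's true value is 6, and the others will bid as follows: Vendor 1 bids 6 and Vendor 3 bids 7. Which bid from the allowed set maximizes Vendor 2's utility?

Bid 4: loses but pays 4, utility -4.
Bid 6: loses but pays 6, utility -6.
Bid 7: wins, pays 7, utility 6 - 7 = -1.
Bid 8: wins, pays 8, utility 6 - 8 = -2.
The best choice is 7 with utility -1.

7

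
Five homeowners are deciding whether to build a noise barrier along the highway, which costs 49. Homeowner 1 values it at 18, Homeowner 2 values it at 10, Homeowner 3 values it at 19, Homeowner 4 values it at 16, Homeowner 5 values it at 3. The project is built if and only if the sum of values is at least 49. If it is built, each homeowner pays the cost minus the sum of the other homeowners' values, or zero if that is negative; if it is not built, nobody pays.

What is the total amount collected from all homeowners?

Total value 66 ≥ cost 49, so it is built.
Homeowner 1: others sum to 48; max(0, 49 - 48) = 1.
Homeowner 2: others sum to 56; max(0, 49 - 56) = 0.
Homeowner 3: others sum to 47; max(0, 49 - 47) = 2.
Homeowner 4: others sum to 50; max(0, 49 - 50) = 0.
Homeowner 5: others sum to 63; max(0, 49 - 63) = 0.
Total collected = 1 + 0 + 2 + 0 + 0 = 3.

3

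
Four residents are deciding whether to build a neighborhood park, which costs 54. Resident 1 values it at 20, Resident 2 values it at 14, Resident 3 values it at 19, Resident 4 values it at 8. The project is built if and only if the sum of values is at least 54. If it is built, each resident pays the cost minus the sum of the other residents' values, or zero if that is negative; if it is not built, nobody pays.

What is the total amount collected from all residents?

Total value 61 ≥ cost 54, so it is built.
Resident 1: others sum to 41; max(0, 54 - 41) = 13.
Resident 2: others sum to 47; max(0, 54 - 47) = 7.
Resident 3: others sum to 42; max(0, 54 - 42) = 12.
Resident 4: others sum to 53; max(0, 54 - 53) = 1.
Total collected = 13 + 7 + 12 + 1 = 33.

33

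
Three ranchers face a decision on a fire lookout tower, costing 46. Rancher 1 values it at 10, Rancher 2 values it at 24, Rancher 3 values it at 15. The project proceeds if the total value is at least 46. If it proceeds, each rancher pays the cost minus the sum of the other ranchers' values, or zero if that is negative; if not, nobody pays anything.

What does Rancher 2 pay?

21

Total value 49 ≥ cost 46, so the project is built.
The other ranchers' values sum to 25.
Cost minus that sum is 46 - 25 = 21.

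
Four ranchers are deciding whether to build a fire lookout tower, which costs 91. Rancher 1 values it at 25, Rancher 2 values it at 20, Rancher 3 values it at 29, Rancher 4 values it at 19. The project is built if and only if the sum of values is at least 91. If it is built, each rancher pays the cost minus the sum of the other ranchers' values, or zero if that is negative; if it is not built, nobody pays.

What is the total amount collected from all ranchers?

Total value 93 ≥ cost 91, so it is built.
Rancher 1: others sum to 68; max(0, 91 - 68) = 23.
Rancher 2: others sum to 73; max(0, 91 - 73) = 18.
Rancher 3: others sum to 64; max(0, 91 - 64) = 27.
Rancher 4: others sum to 74; max(0, 91 - 74) = 17.
Total collected = 23 + 18 + 27 + 17 = 85.

85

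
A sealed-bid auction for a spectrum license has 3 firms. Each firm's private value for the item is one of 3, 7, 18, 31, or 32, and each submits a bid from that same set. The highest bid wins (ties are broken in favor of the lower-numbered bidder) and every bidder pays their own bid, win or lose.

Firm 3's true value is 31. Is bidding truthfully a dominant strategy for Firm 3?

Consider the case where Firm 1 bids 3 and Firm 2 bids 3.
Truthful bid 31: wins, pays 31, utility 31 - 31 = 0.
Bid 7 instead: wins, pays 7, utility 31 - 7 = 24.
Since 24 > 0, bidding 7 is strictly better here, so truthful bidding is not dominant.

No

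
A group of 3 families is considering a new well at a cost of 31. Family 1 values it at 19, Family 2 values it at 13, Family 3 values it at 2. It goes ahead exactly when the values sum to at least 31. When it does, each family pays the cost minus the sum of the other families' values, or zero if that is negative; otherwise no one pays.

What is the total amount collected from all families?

Total value 34 ≥ cost 31, so it is built.
Family 1: others sum to 15; max(0, 31 - 15) = 16.
Family 2: others sum to 21; max(0, 31 - 21) = 10.
Family 3: others sum to 32; max(0, 31 - 32) = 0.
Total collected = 16 + 10 + 0 = 26.

26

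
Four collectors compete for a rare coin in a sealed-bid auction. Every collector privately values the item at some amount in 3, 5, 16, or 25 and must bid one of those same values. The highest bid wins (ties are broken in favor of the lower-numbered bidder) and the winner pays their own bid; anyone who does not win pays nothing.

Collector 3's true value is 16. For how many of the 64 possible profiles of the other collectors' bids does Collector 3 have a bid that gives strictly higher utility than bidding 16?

2

Others bid (3, 3, 3): truth gives 0; bid 5 gives 11 > 0. Violating.
Others bid (3, 3, 5): truth gives 0; bid 5 gives 11 > 0. Violating.
Others bid (3, 3, 16): truth gives 0; no alternative beats it.
Others bid (3, 3, 25): truth gives 0; no alternative beats it.
(Checking all 64 profiles: 2 have a profitable deviation, 62 do not.)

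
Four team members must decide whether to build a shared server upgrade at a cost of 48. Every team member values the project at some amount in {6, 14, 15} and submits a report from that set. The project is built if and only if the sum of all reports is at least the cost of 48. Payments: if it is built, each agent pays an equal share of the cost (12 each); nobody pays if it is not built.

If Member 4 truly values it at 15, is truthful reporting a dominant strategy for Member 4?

Yes

Check each profile of the others' reports and compare truth against every alternative report.
Others report (6, 14, 14): truth gives 3, best alternative gives 3.
Others report (6, 14, 15): truth gives 3, best alternative gives 3.
Others report (6, 15, 14): truth gives 3, best alternative gives 3.
Others report (6, 15, 15): truth gives 3, best alternative gives 3.
Others report (14, 6, 14): truth gives 3, best alternative gives 3.
Others report (14, 6, 15): truth gives 3, best alternative gives 3.
(Remaining 21 profiles checked similarly; truth is weakly best in each.)
In every case the truthful report is at least as good as any alternative, so it is a dominant strategy.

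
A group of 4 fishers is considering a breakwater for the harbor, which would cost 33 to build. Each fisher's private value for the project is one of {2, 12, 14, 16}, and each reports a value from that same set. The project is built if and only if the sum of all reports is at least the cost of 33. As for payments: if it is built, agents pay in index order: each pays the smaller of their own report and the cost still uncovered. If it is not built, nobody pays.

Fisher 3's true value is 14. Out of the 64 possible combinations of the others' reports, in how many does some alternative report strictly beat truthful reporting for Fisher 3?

44

Others report (2, 12, 12): truth gives 0; report 12 gives 2 > 0. Violating.
Others report (2, 12, 14): truth gives 0; report 12 gives 2 > 0. Violating.
Others report (2, 12, 16): truth gives 0; report 12 gives 2 > 0. Violating.
Others report (2, 14, 12): truth gives 0; report 12 gives 2 > 0. Violating.
Others report (2, 2, 2): truth gives 0; no alternative beats it.
Others report (2, 2, 12): truth gives 0; no alternative beats it.
(Checking all 64 profiles: 44 have a profitable deviation, 20 do not.)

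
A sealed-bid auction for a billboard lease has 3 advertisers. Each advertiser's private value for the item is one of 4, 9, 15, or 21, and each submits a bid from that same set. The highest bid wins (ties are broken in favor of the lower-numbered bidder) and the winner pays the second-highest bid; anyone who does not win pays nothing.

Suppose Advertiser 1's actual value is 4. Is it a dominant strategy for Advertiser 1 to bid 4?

Yes

Check each profile of the others' bids and compare truth against every alternative bid.
Others bid (4, 9): truth gives 0, best alternative gives -5.
Others bid (9, 4): truth gives 0, best alternative gives -5.
Others bid (9, 9): truth gives 0, best alternative gives -5.
Others bid (4, 4): truth gives 0, best alternative gives 0.
Others bid (4, 15): truth gives 0, best alternative gives 0.
Others bid (4, 21): truth gives 0, best alternative gives 0.
(Remaining 10 profiles checked similarly; truth is weakly best in each.)
In every case the truthful bid is at least as good as any alternative, so it is a dominant strategy.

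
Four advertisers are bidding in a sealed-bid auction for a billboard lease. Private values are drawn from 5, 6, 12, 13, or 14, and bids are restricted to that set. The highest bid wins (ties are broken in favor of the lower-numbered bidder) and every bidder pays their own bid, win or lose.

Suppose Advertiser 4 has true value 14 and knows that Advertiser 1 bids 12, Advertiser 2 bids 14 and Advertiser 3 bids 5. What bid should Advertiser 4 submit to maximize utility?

Bid 5: loses but pays 5, utility -5.
Bid 6: loses but pays 6, utility -6.
Bid 12: loses but pays 12, utility -12.
Bid 13: loses but pays 13, utility -13.
Bid 14: loses but pays 14, utility -14.
The best choice is 5 with utility -5.

5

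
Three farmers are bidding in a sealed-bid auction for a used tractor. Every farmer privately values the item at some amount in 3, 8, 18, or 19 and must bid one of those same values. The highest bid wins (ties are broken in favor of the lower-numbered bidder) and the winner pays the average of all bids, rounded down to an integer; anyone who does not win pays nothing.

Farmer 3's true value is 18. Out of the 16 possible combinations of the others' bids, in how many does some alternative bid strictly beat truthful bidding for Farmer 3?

5

Others bid (3, 3): truth gives 10; bid 8 gives 14 > 10. Violating.
Others bid (3, 18): truth gives 0; bid 19 gives 5 > 0. Violating.
Others bid (8, 18): truth gives 0; bid 19 gives 3 > 0. Violating.
Others bid (18, 3): truth gives 0; bid 19 gives 5 > 0. Violating.
Others bid (3, 8): truth gives 9; no alternative beats it.
Others bid (3, 19): truth gives 0; no alternative beats it.
(Checking all 16 profiles: 5 have a profitable deviation, 11 do not.)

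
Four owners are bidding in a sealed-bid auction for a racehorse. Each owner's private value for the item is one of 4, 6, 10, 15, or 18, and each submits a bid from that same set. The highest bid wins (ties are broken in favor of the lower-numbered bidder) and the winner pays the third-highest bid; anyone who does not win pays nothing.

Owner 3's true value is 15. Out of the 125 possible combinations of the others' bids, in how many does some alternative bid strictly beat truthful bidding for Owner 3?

Others bid (4, 4, 18): truth gives 0; bid 18 gives 11 > 0. Violating.
Others bid (4, 6, 18): truth gives 0; bid 18 gives 9 > 0. Violating.
Others bid (4, 10, 18): truth gives 0; bid 18 gives 5 > 0. Violating.
Others bid (4, 15, 4): truth gives 0; bid 18 gives 11 > 0. Violating.
Others bid (4, 4, 4): truth gives 11; no alternative beats it.
Others bid (4, 4, 6): truth gives 11; no alternative beats it.
(Checking all 125 profiles: 27 have a profitable deviation, 98 do not.)

27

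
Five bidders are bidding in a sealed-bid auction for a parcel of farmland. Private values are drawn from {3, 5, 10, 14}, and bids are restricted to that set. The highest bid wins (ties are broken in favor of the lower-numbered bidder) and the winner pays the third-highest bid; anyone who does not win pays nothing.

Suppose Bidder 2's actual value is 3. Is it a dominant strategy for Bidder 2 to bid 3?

Yes

Check each profile of the others' bids and compare truth against every alternative bid.
Others bid (3, 3, 5, 5): truth gives 0, best alternative gives -2.
Others bid (3, 5, 3, 5): truth gives 0, best alternative gives -2.
Others bid (3, 5, 5, 3): truth gives 0, best alternative gives -2.
Others bid (3, 5, 5, 5): truth gives 0, best alternative gives -2.
Others bid (3, 3, 3, 3): truth gives 0, best alternative gives 0.
Others bid (3, 3, 3, 5): truth gives 0, best alternative gives 0.
(Remaining 250 profiles checked similarly; truth is weakly best in each.)
In every case the truthful bid is at least as good as any alternative, so it is a dominant strategy.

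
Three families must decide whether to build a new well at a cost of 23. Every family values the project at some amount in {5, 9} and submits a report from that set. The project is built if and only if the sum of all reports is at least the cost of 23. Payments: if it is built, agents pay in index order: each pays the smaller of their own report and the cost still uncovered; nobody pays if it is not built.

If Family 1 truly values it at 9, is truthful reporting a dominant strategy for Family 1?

Consider the case where Family 2 reports 9 and Family 3 reports 9.
Truthful report 9: project built, pays 9, utility 9 - 9 = 0.
Report 5 instead: project built, pays 5, utility 9 - 5 = 4.
Since 4 > 0, reporting 5 is strictly better here, so truthful reporting is not dominant.

No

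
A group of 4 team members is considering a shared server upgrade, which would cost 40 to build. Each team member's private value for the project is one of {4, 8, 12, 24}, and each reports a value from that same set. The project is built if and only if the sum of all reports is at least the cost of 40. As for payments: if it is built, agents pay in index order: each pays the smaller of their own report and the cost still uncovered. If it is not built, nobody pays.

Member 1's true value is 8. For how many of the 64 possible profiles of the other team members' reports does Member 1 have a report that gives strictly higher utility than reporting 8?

Others report (4, 8, 24): truth gives 0; report 4 gives 4 > 0. Violating.
Others report (4, 12, 24): truth gives 0; report 4 gives 4 > 0. Violating.
Others report (4, 24, 8): truth gives 0; report 4 gives 4 > 0. Violating.
Others report (4, 24, 12): truth gives 0; report 4 gives 4 > 0. Violating.
Others report (4, 4, 4): truth gives 0; no alternative beats it.
Others report (4, 4, 8): truth gives 0; no alternative beats it.
(Checking all 64 profiles: 35 have a profitable deviation, 29 do not.)

35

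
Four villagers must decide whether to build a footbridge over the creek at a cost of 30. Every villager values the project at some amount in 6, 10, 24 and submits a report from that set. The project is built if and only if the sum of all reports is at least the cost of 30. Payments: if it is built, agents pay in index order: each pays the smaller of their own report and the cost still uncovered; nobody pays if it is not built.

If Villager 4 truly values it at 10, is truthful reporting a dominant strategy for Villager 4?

Yes

Check each profile of the others' reports and compare truth against every alternative report.
Others report (6, 6, 24): truth gives 10, best alternative gives 10.
Others report (6, 10, 24): truth gives 10, best alternative gives 10.
Others report (6, 24, 6): truth gives 10, best alternative gives 10.
Others report (6, 24, 10): truth gives 10, best alternative gives 10.
Others report (6, 24, 24): truth gives 10, best alternative gives 10.
Others report (10, 6, 24): truth gives 10, best alternative gives 10.
(Remaining 21 profiles checked similarly; truth is weakly best in each.)
In every case the truthful report is at least as good as any alternative, so it is a dominant strategy.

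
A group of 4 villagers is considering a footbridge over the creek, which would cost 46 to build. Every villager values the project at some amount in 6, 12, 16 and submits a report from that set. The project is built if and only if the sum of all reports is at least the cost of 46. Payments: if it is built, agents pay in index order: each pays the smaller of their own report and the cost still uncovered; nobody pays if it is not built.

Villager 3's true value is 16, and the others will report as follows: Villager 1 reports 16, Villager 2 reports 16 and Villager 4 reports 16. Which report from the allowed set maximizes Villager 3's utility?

6

Report 6: project built, pays 6, utility 16 - 6 = 10.
Report 12: project built, pays 12, utility 16 - 12 = 4.
Report 16: project built, pays 14, utility 16 - 14 = 2.
The best choice is 6 with utility 10.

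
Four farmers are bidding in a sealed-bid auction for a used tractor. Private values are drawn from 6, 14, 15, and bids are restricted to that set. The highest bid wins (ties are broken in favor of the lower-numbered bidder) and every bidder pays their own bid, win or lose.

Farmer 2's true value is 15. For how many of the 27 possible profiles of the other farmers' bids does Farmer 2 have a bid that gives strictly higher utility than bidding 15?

Others bid (6, 6, 6): truth gives 0; bid 14 gives 1 > 0. Violating.
Others bid (6, 6, 14): truth gives 0; bid 14 gives 1 > 0. Violating.
Others bid (6, 14, 6): truth gives 0; bid 14 gives 1 > 0. Violating.
Others bid (6, 14, 14): truth gives 0; bid 14 gives 1 > 0. Violating.
Others bid (6, 6, 15): truth gives 0; no alternative beats it.
Others bid (6, 14, 15): truth gives 0; no alternative beats it.
(Checking all 27 profiles: 13 have a profitable deviation, 14 do not.)

13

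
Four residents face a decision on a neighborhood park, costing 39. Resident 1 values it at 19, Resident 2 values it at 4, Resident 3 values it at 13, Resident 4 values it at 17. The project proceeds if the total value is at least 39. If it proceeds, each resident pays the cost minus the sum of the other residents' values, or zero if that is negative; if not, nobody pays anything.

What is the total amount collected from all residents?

Total value 53 ≥ cost 39, so it is built.
Resident 1: others sum to 34; max(0, 39 - 34) = 5.
Resident 2: others sum to 49; max(0, 39 - 49) = 0.
Resident 3: others sum to 40; max(0, 39 - 40) = 0.
Resident 4: others sum to 36; max(0, 39 - 36) = 3.
Total collected = 5 + 0 + 0 + 3 = 8.

8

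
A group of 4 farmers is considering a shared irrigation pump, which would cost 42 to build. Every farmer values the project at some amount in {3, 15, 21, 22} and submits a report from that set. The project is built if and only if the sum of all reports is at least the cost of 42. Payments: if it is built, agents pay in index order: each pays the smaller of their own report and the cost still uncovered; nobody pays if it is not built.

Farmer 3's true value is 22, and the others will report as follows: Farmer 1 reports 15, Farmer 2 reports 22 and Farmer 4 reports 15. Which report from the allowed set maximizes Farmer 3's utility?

Report 3: project built, pays 3, utility 22 - 3 = 19.
Report 15: project built, pays 5, utility 22 - 5 = 17.
Report 21: project built, pays 5, utility 22 - 5 = 17.
Report 22: project built, pays 5, utility 22 - 5 = 17.
The best choice is 3 with utility 19.

3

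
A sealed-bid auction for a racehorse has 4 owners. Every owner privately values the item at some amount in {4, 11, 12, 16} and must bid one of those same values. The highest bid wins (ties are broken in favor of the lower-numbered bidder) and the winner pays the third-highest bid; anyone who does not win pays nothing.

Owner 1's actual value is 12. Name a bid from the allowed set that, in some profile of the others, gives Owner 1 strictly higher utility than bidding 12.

16

Suppose Owner 2 bids 4, Owner 3 bids 4 and Owner 4 bids 16.
Bid 12: loses, pays 0, utility 0.
Bid 16: wins, pays 4, utility 12 - 4 = 8.
So bidding 16 beats truth here (8 > 0).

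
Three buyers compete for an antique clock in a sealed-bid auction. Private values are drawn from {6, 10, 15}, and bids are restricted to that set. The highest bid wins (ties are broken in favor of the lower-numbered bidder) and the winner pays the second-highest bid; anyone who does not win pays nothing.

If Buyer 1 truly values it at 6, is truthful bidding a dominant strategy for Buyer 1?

Check each profile of the others' bids and compare truth against every alternative bid.
Others bid (6, 10): truth gives 0, best alternative gives -4.
Others bid (10, 6): truth gives 0, best alternative gives -4.
Others bid (10, 10): truth gives 0, best alternative gives -4.
Others bid (6, 6): truth gives 0, best alternative gives 0.
Others bid (6, 15): truth gives 0, best alternative gives 0.
Others bid (10, 15): truth gives 0, best alternative gives 0.
(Remaining 3 profiles checked similarly; truth is weakly best in each.)
In every case the truthful bid is at least as good as any alternative, so it is a dominant strategy.

Yes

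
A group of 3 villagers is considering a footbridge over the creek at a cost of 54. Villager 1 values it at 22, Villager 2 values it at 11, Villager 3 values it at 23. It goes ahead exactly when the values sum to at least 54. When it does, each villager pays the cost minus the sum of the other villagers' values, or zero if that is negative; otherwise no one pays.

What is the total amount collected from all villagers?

50

Total value 56 ≥ cost 54, so it is built.
Villager 1: others sum to 34; max(0, 54 - 34) = 20.
Villager 2: others sum to 45; max(0, 54 - 45) = 9.
Villager 3: others sum to 33; max(0, 54 - 33) = 21.
Total collected = 20 + 9 + 21 = 50.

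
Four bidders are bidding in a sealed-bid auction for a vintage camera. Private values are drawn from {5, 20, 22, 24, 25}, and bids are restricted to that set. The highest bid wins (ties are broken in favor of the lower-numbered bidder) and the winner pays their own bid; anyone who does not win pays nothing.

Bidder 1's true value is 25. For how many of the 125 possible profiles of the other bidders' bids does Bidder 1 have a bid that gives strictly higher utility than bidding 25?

Others bid (5, 5, 5): truth gives 0; bid 5 gives 20 > 0. Violating.
Others bid (5, 5, 20): truth gives 0; bid 20 gives 5 > 0. Violating.
Others bid (5, 5, 22): truth gives 0; bid 22 gives 3 > 0. Violating.
Others bid (5, 5, 24): truth gives 0; bid 24 gives 1 > 0. Violating.
Others bid (5, 5, 25): truth gives 0; no alternative beats it.
Others bid (5, 20, 25): truth gives 0; no alternative beats it.
(Checking all 125 profiles: 64 have a profitable deviation, 61 do not.)

64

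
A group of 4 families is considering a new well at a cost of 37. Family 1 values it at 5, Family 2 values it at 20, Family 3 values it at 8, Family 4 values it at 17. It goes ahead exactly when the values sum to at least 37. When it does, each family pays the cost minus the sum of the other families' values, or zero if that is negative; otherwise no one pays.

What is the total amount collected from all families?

11

Total value 50 ≥ cost 37, so it is built.
Family 1: others sum to 45; max(0, 37 - 45) = 0.
Family 2: others sum to 30; max(0, 37 - 30) = 7.
Family 3: others sum to 42; max(0, 37 - 42) = 0.
Family 4: others sum to 33; max(0, 37 - 33) = 4.
Total collected = 0 + 7 + 0 + 4 = 11.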